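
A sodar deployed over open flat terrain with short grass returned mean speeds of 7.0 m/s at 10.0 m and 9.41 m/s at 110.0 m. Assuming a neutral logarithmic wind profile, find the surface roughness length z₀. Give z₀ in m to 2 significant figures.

z₀ ≈ 0.0094 m

Log law: V(z) ∝ ln(z/z₀). With r = V₁/V₂ = 7.0/9.41 = 0.74389,
r · ln(z₂/z₀) = ln(z₁/z₀) ⇒ ln z₀ = (ln z₁ − r·ln z₂)/(1 − r)
ln z₀ = (2.30259 − 0.74389×4.70048) / 0.25611 = -4.6623
z₀ = exp(-4.6623) = 0.009445 m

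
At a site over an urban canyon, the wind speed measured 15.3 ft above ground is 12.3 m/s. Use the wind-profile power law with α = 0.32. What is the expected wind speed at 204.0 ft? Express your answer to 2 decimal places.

Power-law profile: V₂ = V₁ · (z₂/z₁)^α
V₂ = 12.3 × (204.0/15.3)^0.32 = 12.3 × (13.3333)^0.32
    = 12.3 × 2.2908 = 28.1764 m/s

28.18 m/s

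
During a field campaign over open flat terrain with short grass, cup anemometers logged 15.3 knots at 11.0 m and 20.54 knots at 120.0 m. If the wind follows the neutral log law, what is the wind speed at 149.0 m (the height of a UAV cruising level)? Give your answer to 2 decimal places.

21.01 knots

Log law: V ∝ ln(z/z₀). From the pair, with r = V₁/V₂ = 0.74489,
ln z₀ = (ln z₁ − r·ln z₂)/(1 − r) = (2.3979 − 0.74489×4.7875)/0.25511 = -4.5794 → z₀ = 0.01026 m
V₃ = V₁ · ln(z₃/z₀)/ln(z₁/z₀) = 15.3 × 9.5833/6.9773 = 21.0146 knots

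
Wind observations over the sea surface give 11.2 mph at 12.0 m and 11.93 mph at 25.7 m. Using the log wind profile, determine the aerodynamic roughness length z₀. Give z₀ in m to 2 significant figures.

Log law: V(z) ∝ ln(z/z₀). With r = V₁/V₂ = 11.2/11.93 = 0.93881,
r · ln(z₂/z₀) = ln(z₁/z₀) ⇒ ln z₀ = (ln z₁ − r·ln z₂)/(1 − r)
ln z₀ = (2.48491 − 0.93881×3.24649) / 0.06119 = -9.1997
z₀ = exp(-9.1997) = 0.0001011 m

z₀ ≈ 0.00010 m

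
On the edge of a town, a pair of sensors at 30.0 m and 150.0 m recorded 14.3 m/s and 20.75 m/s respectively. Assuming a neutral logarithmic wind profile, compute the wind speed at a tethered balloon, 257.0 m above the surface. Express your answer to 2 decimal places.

22.91 m/s

Log law: V ∝ ln(z/z₀). From the pair, with r = V₁/V₂ = 0.68916,
ln z₀ = (ln z₁ − r·ln z₂)/(1 − r) = (3.4012 − 0.68916×5.0106)/0.31084 = -0.1670 → z₀ = 0.8462 m
V₃ = V₁ · ln(z₃/z₀)/ln(z₁/z₀) = 14.3 × 5.7161/3.5682 = 22.9079 m/s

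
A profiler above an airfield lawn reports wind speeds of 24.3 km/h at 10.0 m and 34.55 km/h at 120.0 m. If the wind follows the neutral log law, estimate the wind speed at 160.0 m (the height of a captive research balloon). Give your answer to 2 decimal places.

Log law: V ∝ ln(z/z₀). From the pair, with r = V₁/V₂ = 0.70333,
ln z₀ = (ln z₁ − r·ln z₂)/(1 − r) = (2.3026 − 0.70333×4.7875)/0.29667 = -3.5885 → z₀ = 0.02764 m
V₃ = V₁ · ln(z₃/z₀)/ln(z₁/z₀) = 24.3 × 8.6636/5.8910 = 35.7367 km/h

35.74 km/h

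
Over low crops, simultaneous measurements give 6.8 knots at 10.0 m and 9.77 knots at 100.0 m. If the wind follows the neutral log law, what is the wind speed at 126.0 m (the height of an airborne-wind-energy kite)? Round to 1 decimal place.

10.1 knots

Log law: V ∝ ln(z/z₀). From the pair, with r = V₁/V₂ = 0.69601,
ln z₀ = (ln z₁ − r·ln z₂)/(1 − r) = (2.3026 − 0.69601×4.6052)/0.30399 = -2.9693 → z₀ = 0.05134 m
V₃ = V₁ · ln(z₃/z₀)/ln(z₁/z₀) = 6.8 × 7.8056/5.2719 = 10.0681 knots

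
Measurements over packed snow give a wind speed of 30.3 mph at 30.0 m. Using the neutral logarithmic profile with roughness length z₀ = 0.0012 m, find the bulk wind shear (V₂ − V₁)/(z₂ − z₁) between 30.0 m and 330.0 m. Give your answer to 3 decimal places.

Log law: V₂ = V₁ · ln(z₂/z₀)/ln(z₁/z₀) = 30.3 × 12.5245/10.1266 = 37.4748 mph
ΔV/Δz = (37.4748 − 30.3)/(330.0 − 30.0) = 7.1748/300.0000 = 0.02392 mph/m

0.024 mph/m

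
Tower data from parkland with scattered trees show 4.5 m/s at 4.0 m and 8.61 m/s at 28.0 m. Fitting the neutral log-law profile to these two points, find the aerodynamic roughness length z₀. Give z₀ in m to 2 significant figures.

Log law: V(z) ∝ ln(z/z₀). With r = V₁/V₂ = 4.5/8.61 = 0.52265,
r · ln(z₂/z₀) = ln(z₁/z₀) ⇒ ln z₀ = (ln z₁ − r·ln z₂)/(1 − r)
ln z₀ = (1.38629 − 0.52265×3.33220) / 0.47735 = -0.7443
z₀ = exp(-0.7443) = 0.4751 m

z₀ ≈ 0.48 m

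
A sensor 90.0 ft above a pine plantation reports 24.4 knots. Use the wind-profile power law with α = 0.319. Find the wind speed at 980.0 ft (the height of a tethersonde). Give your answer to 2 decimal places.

Power-law profile: V₂ = V₁ · (z₂/z₁)^α
V₂ = 24.4 × (980.0/90.0)^0.319 = 24.4 × (10.8889)^0.319
    = 24.4 × 2.1419 = 52.2622 knots

52.26 knots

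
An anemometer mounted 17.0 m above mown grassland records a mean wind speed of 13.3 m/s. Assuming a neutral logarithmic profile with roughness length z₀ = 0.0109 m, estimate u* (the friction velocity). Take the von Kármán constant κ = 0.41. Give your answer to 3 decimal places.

Log law: V(z) = (u*/κ) · ln(z/z₀) ⇒ u* = κ · V / ln(z/z₀)
u* = 0.41 × 13.3 / ln(17.0/0.0109) = 0.41 × 13.3 / 7.3522
   = 5.4530 / 7.3522 = 0.7417 m/s

u* ≈ 0.742 m/s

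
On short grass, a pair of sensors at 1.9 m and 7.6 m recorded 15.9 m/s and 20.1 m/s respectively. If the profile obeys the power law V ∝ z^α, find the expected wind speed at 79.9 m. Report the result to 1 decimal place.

29.9 m/s

First find α: α = ln(V₂/V₁)/ln(z₂/z₁) = ln(20.1/15.9)/ln(7.6/1.9) = 0.23440/1.38629 = 0.1691
Extrapolate from 7.6 m to 79.9 m: V₃ = 20.1 × (79.9/7.6)^0.1691 = 20.1 × 1.4885 = 29.9196 m/s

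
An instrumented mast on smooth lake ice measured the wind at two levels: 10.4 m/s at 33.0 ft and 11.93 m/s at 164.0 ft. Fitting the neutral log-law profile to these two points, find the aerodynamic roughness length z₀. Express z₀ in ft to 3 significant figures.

Log law: V(z) ∝ ln(z/z₀). With r = V₁/V₂ = 10.4/11.93 = 0.87175,
r · ln(z₂/z₀) = ln(z₁/z₀) ⇒ ln z₀ = (ln z₁ − r·ln z₂)/(1 − r)
ln z₀ = (3.49651 − 0.87175×5.09987) / 0.12825 = -7.4021
z₀ = exp(-7.4021) = 0.0006099 ft

z₀ ≈ 0.000610 ft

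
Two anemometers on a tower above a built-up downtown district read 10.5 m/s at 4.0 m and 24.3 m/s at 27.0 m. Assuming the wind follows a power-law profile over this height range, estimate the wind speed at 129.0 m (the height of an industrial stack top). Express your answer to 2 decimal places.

48.31 m/s

First find α: α = ln(V₂/V₁)/ln(z₂/z₁) = ln(24.3/10.5)/ln(27.0/4.0) = 0.83910/1.90954 = 0.4394
Extrapolate from 27.0 m to 129.0 m: V₃ = 24.3 × (129.0/27.0)^0.4394 = 24.3 × 1.9882 = 48.3143 m/s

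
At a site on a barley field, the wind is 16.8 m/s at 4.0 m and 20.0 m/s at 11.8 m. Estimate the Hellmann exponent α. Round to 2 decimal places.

Power law: V₂/V₁ = (z₂/z₁)^α ⇒ α = ln(V₂/V₁) / ln(z₂/z₁)
α = ln(20.0/16.8) / ln(11.8/4.0) = ln(1.1905) / ln(2.9500)
  = 0.17435 / 1.08181 = 0.16117

α ≈ 0.16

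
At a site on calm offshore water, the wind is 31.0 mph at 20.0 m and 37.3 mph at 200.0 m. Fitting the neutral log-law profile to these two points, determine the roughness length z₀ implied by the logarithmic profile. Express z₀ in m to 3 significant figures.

Log law: V(z) ∝ ln(z/z₀). With r = V₁/V₂ = 31.0/37.3 = 0.83110,
r · ln(z₂/z₀) = ln(z₁/z₀) ⇒ ln z₀ = (ln z₁ − r·ln z₂)/(1 − r)
ln z₀ = (2.99573 − 0.83110×5.29832) / 0.16890 = -8.3344
z₀ = exp(-8.3344) = 0.0002401 m

z₀ ≈ 0.000240 m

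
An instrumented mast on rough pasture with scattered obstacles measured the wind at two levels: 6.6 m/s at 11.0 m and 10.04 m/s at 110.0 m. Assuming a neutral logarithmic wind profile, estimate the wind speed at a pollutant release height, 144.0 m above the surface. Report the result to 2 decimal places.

10.44 m/s

Log law: V ∝ ln(z/z₀). From the pair, with r = V₁/V₂ = 0.65737,
ln z₀ = (ln z₁ − r·ln z₂)/(1 − r) = (2.3979 − 0.65737×4.7005)/0.34263 = -2.0199 → z₀ = 0.1327 m
V₃ = V₁ · ln(z₃/z₀)/ln(z₁/z₀) = 6.6 × 6.9897/4.4178 = 10.4424 m/s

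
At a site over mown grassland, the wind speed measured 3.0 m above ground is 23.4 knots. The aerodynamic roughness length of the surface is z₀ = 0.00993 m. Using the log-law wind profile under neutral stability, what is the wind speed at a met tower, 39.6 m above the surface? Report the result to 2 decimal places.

Log law: V(z) ∝ ln(z/z₀), so V₂/V₁ = ln(z₂/z₀) / ln(z₁/z₀).
ln(39.6/0.00993) = 8.2910, ln(3.0/0.00993) = 5.7108
V₂ = 23.4 × 8.2910/5.7108 = 23.4 × 1.4518 = 33.9724 knots

33.97 knots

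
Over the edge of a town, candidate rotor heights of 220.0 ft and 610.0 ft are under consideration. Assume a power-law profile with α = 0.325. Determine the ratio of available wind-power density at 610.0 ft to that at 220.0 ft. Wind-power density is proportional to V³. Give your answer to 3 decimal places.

Speed ratio: V_B/V_A = (z_B/z_A)^α = (610.0/220.0)^0.325 = (2.7727)^0.325 = 1.39298
Power-density ratio: P_B/P_A = (V_B/V_A)³ = (1.39298)³ = 2.70293

2.703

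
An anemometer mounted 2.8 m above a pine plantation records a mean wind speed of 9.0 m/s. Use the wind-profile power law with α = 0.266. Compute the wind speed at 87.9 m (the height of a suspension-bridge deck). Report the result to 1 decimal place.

Power-law profile: V₂ = V₁ · (z₂/z₁)^α
V₂ = 9.0 × (87.9/2.8)^0.266 = 9.0 × (31.3929)^0.266
    = 9.0 × 2.5012 = 22.5112 m/s

22.5 m/s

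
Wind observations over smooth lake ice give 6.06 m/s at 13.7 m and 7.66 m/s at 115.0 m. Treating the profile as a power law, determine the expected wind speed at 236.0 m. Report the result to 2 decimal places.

8.29 m/s

First find α: α = ln(V₂/V₁)/ln(z₂/z₁) = ln(7.66/6.06)/ln(115.0/13.7) = 0.23430/2.12754 = 0.1101
Extrapolate from 115.0 m to 236.0 m: V₃ = 7.66 × (236.0/115.0)^0.1101 = 7.66 × 1.0824 = 8.2911 m/s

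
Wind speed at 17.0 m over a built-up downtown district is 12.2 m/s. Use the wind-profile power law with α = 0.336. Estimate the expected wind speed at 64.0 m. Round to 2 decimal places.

Power-law profile: V₂ = V₁ · (z₂/z₁)^α
V₂ = 12.2 × (64.0/17.0)^0.336 = 12.2 × (3.7647)^0.336
    = 12.2 × 1.5612 = 19.0461 m/s

19.05 m/s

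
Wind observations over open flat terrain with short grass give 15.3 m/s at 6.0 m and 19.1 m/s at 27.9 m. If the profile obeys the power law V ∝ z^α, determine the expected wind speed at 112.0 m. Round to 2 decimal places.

First find α: α = ln(V₂/V₁)/ln(z₂/z₁) = ln(19.1/15.3)/ln(27.9/6.0) = 0.22184/1.53687 = 0.1443
Extrapolate from 27.9 m to 112.0 m: V₃ = 19.1 × (112.0/27.9)^0.1443 = 19.1 × 1.2222 = 23.3432 m/s

23.34 m/s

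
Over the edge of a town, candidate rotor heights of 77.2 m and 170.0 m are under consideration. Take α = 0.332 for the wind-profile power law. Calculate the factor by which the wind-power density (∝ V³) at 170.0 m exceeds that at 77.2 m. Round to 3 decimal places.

Speed ratio: V_B/V_A = (z_B/z_A)^α = (170.0/77.2)^0.332 = (2.2021)^0.332 = 1.29963
Power-density ratio: P_B/P_A = (V_B/V_A)³ = (1.29963)³ = 2.19513

2.195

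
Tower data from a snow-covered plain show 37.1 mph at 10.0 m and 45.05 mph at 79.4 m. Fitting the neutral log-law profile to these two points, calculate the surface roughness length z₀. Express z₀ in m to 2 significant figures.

Log law: V(z) ∝ ln(z/z₀). With r = V₁/V₂ = 37.1/45.05 = 0.82353,
r · ln(z₂/z₀) = ln(z₁/z₀) ⇒ ln z₀ = (ln z₁ − r·ln z₂)/(1 − r)
ln z₀ = (2.30259 − 0.82353×4.37450) / 0.17647 = -7.3663
z₀ = exp(-7.3663) = 0.0006322 m

z₀ ≈ 0.00063 m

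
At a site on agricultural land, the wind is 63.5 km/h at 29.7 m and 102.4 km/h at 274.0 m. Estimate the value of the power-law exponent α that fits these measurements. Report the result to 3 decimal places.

Power law: V₂/V₁ = (z₂/z₁)^α ⇒ α = ln(V₂/V₁) / ln(z₂/z₁)
α = ln(102.4/63.5) / ln(274.0/29.7) = ln(1.6126) / ln(9.2256)
  = 0.47785 / 2.22198 = 0.21505

α ≈ 0.215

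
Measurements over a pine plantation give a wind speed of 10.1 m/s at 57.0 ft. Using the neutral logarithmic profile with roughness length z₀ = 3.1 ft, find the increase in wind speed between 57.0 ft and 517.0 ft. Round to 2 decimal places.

7.65 m/s

Log law: V₂ = V₁ · ln(z₂/z₀)/ln(z₁/z₀) = 10.1 × 5.1166/2.9116 = 17.7487 m/s
ΔV = 17.7487 − 10.1 = 7.6487 m/s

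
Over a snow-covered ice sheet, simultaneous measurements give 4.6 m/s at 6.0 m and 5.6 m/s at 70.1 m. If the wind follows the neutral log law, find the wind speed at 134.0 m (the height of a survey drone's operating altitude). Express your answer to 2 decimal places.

Log law: V ∝ ln(z/z₀). From the pair, with r = V₁/V₂ = 0.82143,
ln z₀ = (ln z₁ − r·ln z₂)/(1 − r) = (1.7918 − 0.82143×4.2499)/0.17857 = -9.5158 → z₀ = 0.00007368 m
V₃ = V₁ · ln(z₃/z₀)/ln(z₁/z₀) = 4.6 × 14.4136/11.3076 = 5.8636 m/s

5.86 m/s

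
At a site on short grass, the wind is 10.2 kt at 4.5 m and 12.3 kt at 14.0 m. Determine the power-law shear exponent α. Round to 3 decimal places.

α ≈ 0.165

Power law: V₂/V₁ = (z₂/z₁)^α ⇒ α = ln(V₂/V₁) / ln(z₂/z₁)
α = ln(12.3/10.2) / ln(14.0/4.5) = ln(1.2059) / ln(3.1111)
  = 0.18721 / 1.13498 = 0.16495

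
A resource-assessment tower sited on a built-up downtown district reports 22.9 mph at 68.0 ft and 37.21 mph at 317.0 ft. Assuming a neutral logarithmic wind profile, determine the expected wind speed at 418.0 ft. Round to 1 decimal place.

Log law: V ∝ ln(z/z₀). From the pair, with r = V₁/V₂ = 0.61543,
ln z₀ = (ln z₁ − r·ln z₂)/(1 − r) = (4.2195 − 0.61543×5.7589)/0.38457 = 1.7560 → z₀ = 5.790 ft
V₃ = V₁ · ln(z₃/z₀)/ln(z₁/z₀) = 22.9 × 4.2794/2.4635 = 39.7810 mph

39.8 mph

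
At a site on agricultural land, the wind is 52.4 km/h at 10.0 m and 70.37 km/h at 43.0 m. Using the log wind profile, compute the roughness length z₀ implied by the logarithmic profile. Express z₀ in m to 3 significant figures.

Log law: V(z) ∝ ln(z/z₀). With r = V₁/V₂ = 52.4/70.37 = 0.74464,
r · ln(z₂/z₀) = ln(z₁/z₀) ⇒ ln z₀ = (ln z₁ − r·ln z₂)/(1 − r)
ln z₀ = (2.30259 − 0.74464×3.76120) / 0.25536 = -1.9507
z₀ = exp(-1.9507) = 0.1422 m

z₀ ≈ 0.142 m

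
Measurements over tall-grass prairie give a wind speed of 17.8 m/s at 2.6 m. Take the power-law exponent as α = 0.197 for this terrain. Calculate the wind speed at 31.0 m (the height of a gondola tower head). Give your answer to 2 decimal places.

29.00 m/s

Power-law profile: V₂ = V₁ · (z₂/z₁)^α
V₂ = 17.8 × (31.0/2.6)^0.197 = 17.8 × (11.9231)^0.197
    = 17.8 × 1.6295 = 29.0047 m/s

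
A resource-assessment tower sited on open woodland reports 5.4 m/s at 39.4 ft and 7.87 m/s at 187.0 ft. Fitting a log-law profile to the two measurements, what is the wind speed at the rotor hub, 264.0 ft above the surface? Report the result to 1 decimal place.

Log law: V ∝ ln(z/z₀). From the pair, with r = V₁/V₂ = 0.68615,
ln z₀ = (ln z₁ − r·ln z₂)/(1 − r) = (3.6738 − 0.68615×5.2311)/0.31385 = 0.2690 → z₀ = 1.309 ft
V₃ = V₁ · ln(z₃/z₀)/ln(z₁/z₀) = 5.4 × 5.3069/3.4047 = 8.4169 m/s

8.4 m/s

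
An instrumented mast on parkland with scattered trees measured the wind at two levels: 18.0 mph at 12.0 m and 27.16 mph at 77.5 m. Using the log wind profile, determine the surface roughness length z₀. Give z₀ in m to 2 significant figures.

z₀ ≈ 0.31 m

Log law: V(z) ∝ ln(z/z₀). With r = V₁/V₂ = 18.0/27.16 = 0.66274,
r · ln(z₂/z₀) = ln(z₁/z₀) ⇒ ln z₀ = (ln z₁ − r·ln z₂)/(1 − r)
ln z₀ = (2.48491 − 0.66274×4.35028) / 0.33726 = -1.1807
z₀ = exp(-1.1807) = 0.3071 m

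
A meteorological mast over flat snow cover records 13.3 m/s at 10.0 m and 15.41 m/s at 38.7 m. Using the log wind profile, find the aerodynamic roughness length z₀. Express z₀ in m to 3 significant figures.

z₀ ≈ 0.00197 m

Log law: V(z) ∝ ln(z/z₀). With r = V₁/V₂ = 13.3/15.41 = 0.86308,
r · ln(z₂/z₀) = ln(z₁/z₀) ⇒ ln z₀ = (ln z₁ − r·ln z₂)/(1 − r)
ln z₀ = (2.30259 − 0.86308×3.65584) / 0.13692 = -6.2274
z₀ = exp(-6.2274) = 0.001975 m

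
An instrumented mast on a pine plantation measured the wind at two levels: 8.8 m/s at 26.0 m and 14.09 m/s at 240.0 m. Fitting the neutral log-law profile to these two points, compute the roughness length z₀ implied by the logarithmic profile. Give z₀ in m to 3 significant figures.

z₀ ≈ 0.645 m

Log law: V(z) ∝ ln(z/z₀). With r = V₁/V₂ = 8.8/14.09 = 0.62456,
r · ln(z₂/z₀) = ln(z₁/z₀) ⇒ ln z₀ = (ln z₁ − r·ln z₂)/(1 − r)
ln z₀ = (3.25810 − 0.62456×5.48064) / 0.37544 = -0.4391
z₀ = exp(-0.4391) = 0.6446 m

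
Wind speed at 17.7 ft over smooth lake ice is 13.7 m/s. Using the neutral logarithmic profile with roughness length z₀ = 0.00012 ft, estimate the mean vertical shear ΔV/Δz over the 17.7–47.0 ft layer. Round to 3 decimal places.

0.038 m/s/ft

Log law: V₂ = V₁ · ln(z₂/z₀)/ln(z₁/z₀) = 13.7 × 12.8782/11.9016 = 14.8242 m/s
ΔV/Δz = (14.8242 − 13.7)/(47.0 − 17.7) = 1.1242/29.3000 = 0.03837 m/s/ft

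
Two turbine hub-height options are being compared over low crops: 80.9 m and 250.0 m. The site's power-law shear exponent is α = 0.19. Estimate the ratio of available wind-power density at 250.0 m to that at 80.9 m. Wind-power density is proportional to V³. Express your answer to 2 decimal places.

Speed ratio: V_B/V_A = (z_B/z_A)^α = (250.0/80.9)^0.19 = (3.0902)^0.19 = 1.23908
Power-density ratio: P_B/P_A = (V_B/V_A)³ = (1.23908)³ = 1.90237

1.90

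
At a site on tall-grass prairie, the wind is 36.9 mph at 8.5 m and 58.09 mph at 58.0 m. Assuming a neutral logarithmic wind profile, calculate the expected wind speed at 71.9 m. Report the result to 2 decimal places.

60.46 mph

Log law: V ∝ ln(z/z₀). From the pair, with r = V₁/V₂ = 0.63522,
ln z₀ = (ln z₁ − r·ln z₂)/(1 − r) = (2.1401 − 0.63522×4.0604)/0.36478 = -1.2041 → z₀ = 0.3000 m
V₃ = V₁ · ln(z₃/z₀)/ln(z₁/z₀) = 36.9 × 5.4793/3.3441 = 60.4605 mph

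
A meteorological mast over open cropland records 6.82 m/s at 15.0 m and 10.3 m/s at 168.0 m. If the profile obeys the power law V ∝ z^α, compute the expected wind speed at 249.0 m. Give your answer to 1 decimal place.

First find α: α = ln(V₂/V₁)/ln(z₂/z₁) = ln(10.3/6.82)/ln(168.0/15.0) = 0.41228/2.41591 = 0.1707
Extrapolate from 168.0 m to 249.0 m: V₃ = 10.3 × (249.0/168.0)^0.1707 = 10.3 × 1.0695 = 11.0154 m/s

11.0 m/s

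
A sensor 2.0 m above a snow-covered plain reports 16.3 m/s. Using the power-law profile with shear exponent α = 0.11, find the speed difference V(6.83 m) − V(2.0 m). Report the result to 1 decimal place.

Power law: V₂ = V₁ · (z₂/z₁)^α = 16.3 × (3.4150)^0.11 = 18.6578 m/s
ΔV = 18.6578 − 16.3 = 2.3578 m/s

2.4 m/s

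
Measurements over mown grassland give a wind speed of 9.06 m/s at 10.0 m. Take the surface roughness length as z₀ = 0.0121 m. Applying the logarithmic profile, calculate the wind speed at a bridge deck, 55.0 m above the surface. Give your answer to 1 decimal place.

11.4 m/s

Log law: V(z) ∝ ln(z/z₀), so V₂/V₁ = ln(z₂/z₀) / ln(z₁/z₀).
ln(55.0/0.0121) = 8.4219, ln(10.0/0.0121) = 6.7171
V₂ = 9.06 × 8.4219/6.7171 = 9.06 × 1.2538 = 11.3593 m/s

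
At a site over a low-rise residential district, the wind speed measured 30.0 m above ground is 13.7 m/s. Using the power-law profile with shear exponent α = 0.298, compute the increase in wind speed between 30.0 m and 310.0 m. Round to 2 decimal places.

13.78 m/s

Power law: V₂ = V₁ · (z₂/z₁)^α = 13.7 × (10.3333)^0.298 = 27.4767 m/s
ΔV = 27.4767 − 13.7 = 13.7767 m/s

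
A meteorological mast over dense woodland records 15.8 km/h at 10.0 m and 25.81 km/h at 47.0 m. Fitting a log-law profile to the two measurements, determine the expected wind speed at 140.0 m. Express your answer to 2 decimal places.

Log law: V ∝ ln(z/z₀). From the pair, with r = V₁/V₂ = 0.61217,
ln z₀ = (ln z₁ − r·ln z₂)/(1 − r) = (2.3026 − 0.61217×3.8501)/0.38783 = -0.1401 → z₀ = 0.8693 m
V₃ = V₁ · ln(z₃/z₀)/ln(z₁/z₀) = 15.8 × 5.0818/2.4427 = 32.8700 km/h

32.87 km/h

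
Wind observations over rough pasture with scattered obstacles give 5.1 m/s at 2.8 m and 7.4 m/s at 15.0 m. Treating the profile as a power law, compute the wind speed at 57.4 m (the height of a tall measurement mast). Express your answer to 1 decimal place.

First find α: α = ln(V₂/V₁)/ln(z₂/z₁) = ln(7.4/5.1)/ln(15.0/2.8) = 0.37224/1.67843 = 0.2218
Extrapolate from 15.0 m to 57.4 m: V₃ = 7.4 × (57.4/15.0)^0.2218 = 7.4 × 1.3467 = 9.9653 m/s

10.0 m/s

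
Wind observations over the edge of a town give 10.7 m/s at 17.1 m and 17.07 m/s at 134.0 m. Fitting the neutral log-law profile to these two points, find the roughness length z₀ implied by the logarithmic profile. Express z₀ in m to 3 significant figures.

Log law: V(z) ∝ ln(z/z₀). With r = V₁/V₂ = 10.7/17.07 = 0.62683,
r · ln(z₂/z₀) = ln(z₁/z₀) ⇒ ln z₀ = (ln z₁ − r·ln z₂)/(1 − r)
ln z₀ = (2.83908 − 0.62683×4.89784) / 0.37317 = -0.6191
z₀ = exp(-0.6191) = 0.5384 m

z₀ ≈ 0.538 m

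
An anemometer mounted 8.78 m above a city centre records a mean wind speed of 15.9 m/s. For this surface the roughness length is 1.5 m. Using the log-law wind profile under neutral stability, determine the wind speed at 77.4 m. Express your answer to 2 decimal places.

35.48 m/s

Log law: V(z) ∝ ln(z/z₀), so V₂/V₁ = ln(z₂/z₀) / ln(z₁/z₀).
ln(77.4/1.5) = 3.9435, ln(8.78/1.5) = 1.7670
V₂ = 15.9 × 3.9435/1.7670 = 15.9 × 2.2317 = 35.4848 m/s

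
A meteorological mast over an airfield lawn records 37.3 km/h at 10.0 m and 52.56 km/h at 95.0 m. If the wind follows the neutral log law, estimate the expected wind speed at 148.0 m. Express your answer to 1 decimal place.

55.6 km/h

Log law: V ∝ ln(z/z₀). From the pair, with r = V₁/V₂ = 0.70967,
ln z₀ = (ln z₁ − r·ln z₂)/(1 − r) = (2.3026 − 0.70967×4.5539)/0.29033 = -3.2002 → z₀ = 0.04075 m
V₃ = V₁ · ln(z₃/z₀)/ln(z₁/z₀) = 37.3 × 8.1975/5.5028 = 55.5651 km/h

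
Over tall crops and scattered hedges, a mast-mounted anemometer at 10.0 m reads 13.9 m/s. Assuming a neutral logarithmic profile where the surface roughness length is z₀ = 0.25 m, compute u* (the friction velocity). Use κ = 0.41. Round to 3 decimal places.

u* ≈ 1.545 m/s

Log law: V(z) = (u*/κ) · ln(z/z₀) ⇒ u* = κ · V / ln(z/z₀)
u* = 0.41 × 13.9 / ln(10.0/0.25) = 0.41 × 13.9 / 3.6889
   = 5.6990 / 3.6889 = 1.5449 m/s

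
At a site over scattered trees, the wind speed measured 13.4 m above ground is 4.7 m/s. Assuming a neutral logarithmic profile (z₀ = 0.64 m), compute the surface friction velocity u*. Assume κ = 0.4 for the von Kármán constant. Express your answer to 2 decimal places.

u* ≈ 0.62 m/s

Log law: V(z) = (u*/κ) · ln(z/z₀) ⇒ u* = κ · V / ln(z/z₀)
u* = 0.4 × 4.7 / ln(13.4/0.64) = 0.4 × 4.7 / 3.0415
   = 1.8800 / 3.0415 = 0.6181 m/s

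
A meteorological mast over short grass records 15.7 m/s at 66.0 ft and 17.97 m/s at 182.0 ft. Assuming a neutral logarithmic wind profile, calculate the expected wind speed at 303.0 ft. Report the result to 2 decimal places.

Log law: V ∝ ln(z/z₀). From the pair, with r = V₁/V₂ = 0.87368,
ln z₀ = (ln z₁ − r·ln z₂)/(1 − r) = (4.1897 − 0.87368×5.2040)/0.12632 = -2.8259 → z₀ = 0.05925 ft
V₃ = V₁ · ln(z₃/z₀)/ln(z₁/z₀) = 15.7 × 8.5396/7.0156 = 19.1107 m/s

19.11 m/s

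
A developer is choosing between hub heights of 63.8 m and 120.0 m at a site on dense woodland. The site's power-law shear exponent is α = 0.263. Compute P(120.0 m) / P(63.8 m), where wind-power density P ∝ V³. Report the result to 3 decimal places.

1.646

Speed ratio: V_B/V_A = (z_B/z_A)^α = (120.0/63.8)^0.263 = (1.8809)^0.263 = 1.18075
Power-density ratio: P_B/P_A = (V_B/V_A)³ = (1.18075)³ = 1.64615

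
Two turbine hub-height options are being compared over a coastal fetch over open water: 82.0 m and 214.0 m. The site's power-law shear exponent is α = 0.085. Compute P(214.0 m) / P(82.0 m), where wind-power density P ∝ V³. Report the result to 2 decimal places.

Speed ratio: V_B/V_A = (z_B/z_A)^α = (214.0/82.0)^0.085 = (2.6098)^0.085 = 1.08495
Power-density ratio: P_B/P_A = (V_B/V_A)³ = (1.08495)³ = 1.27712

1.28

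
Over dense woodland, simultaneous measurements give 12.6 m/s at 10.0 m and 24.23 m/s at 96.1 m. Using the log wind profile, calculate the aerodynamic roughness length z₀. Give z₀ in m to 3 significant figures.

Log law: V(z) ∝ ln(z/z₀). With r = V₁/V₂ = 12.6/24.23 = 0.52002,
r · ln(z₂/z₀) = ln(z₁/z₀) ⇒ ln z₀ = (ln z₁ − r·ln z₂)/(1 − r)
ln z₀ = (2.30259 − 0.52002×4.56539) / 0.47998 = -0.1489
z₀ = exp(-0.1489) = 0.8616 m

z₀ ≈ 0.862 m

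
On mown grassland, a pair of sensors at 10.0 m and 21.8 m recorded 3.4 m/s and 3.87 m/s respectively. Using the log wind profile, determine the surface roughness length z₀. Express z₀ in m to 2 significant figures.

Log law: V(z) ∝ ln(z/z₀). With r = V₁/V₂ = 3.4/3.87 = 0.87855,
r · ln(z₂/z₀) = ln(z₁/z₀) ⇒ ln z₀ = (ln z₁ − r·ln z₂)/(1 − r)
ln z₀ = (2.30259 − 0.87855×3.08191) / 0.12145 = -3.3351
z₀ = exp(-3.3351) = 0.03561 m

z₀ ≈ 0.036 m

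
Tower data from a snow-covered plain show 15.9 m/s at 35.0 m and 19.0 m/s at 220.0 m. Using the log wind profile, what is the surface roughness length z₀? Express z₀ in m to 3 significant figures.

Log law: V(z) ∝ ln(z/z₀). With r = V₁/V₂ = 15.9/19.0 = 0.83684,
r · ln(z₂/z₀) = ln(z₁/z₀) ⇒ ln z₀ = (ln z₁ − r·ln z₂)/(1 − r)
ln z₀ = (3.55535 − 0.83684×5.39363) / 0.16316 = -5.8732
z₀ = exp(-5.8732) = 0.002814 m

z₀ ≈ 0.00281 m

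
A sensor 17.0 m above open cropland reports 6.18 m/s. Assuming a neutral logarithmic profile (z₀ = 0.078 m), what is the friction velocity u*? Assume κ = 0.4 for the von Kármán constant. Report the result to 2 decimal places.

Log law: V(z) = (u*/κ) · ln(z/z₀) ⇒ u* = κ · V / ln(z/z₀)
u* = 0.4 × 6.18 / ln(17.0/0.078) = 0.4 × 6.18 / 5.3843
   = 2.4720 / 5.3843 = 0.4591 m/s

u* ≈ 0.46 m/s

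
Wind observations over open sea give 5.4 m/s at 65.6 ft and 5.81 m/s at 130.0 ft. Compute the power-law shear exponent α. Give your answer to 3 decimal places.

α ≈ 0.107

Power law: V₂/V₁ = (z₂/z₁)^α ⇒ α = ln(V₂/V₁) / ln(z₂/z₁)
α = ln(5.81/5.4) / ln(130.0/65.6) = ln(1.0759) / ln(1.9817)
  = 0.07318 / 0.68396 = 0.10700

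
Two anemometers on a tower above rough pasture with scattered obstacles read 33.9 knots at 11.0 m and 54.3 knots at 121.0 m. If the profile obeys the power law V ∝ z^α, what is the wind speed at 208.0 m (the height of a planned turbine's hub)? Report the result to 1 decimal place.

First find α: α = ln(V₂/V₁)/ln(z₂/z₁) = ln(54.3/33.9)/ln(121.0/11.0) = 0.47111/2.39790 = 0.1965
Extrapolate from 121.0 m to 208.0 m: V₃ = 54.3 × (208.0/121.0)^0.1965 = 54.3 × 1.1123 = 60.3983 knots

60.4 knots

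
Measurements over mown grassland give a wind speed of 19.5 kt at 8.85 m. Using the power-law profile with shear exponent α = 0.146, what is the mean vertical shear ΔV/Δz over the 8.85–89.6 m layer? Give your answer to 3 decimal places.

0.097 kt/m

Power law: V₂ = V₁ · (z₂/z₁)^α = 19.5 × (10.1243)^0.146 = 27.3412 kt
ΔV/Δz = (27.3412 − 19.5)/(89.6 − 8.85) = 7.8412/80.7500 = 0.09710 kt/m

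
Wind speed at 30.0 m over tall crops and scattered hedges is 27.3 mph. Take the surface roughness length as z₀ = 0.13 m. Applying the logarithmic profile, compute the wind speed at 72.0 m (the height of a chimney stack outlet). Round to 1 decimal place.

31.7 mph

Log law: V(z) ∝ ln(z/z₀), so V₂/V₁ = ln(z₂/z₀) / ln(z₁/z₀).
ln(72.0/0.13) = 6.3169, ln(30.0/0.13) = 5.4414
V₂ = 27.3 × 6.3169/5.4414 = 27.3 × 1.1609 = 31.6923 mph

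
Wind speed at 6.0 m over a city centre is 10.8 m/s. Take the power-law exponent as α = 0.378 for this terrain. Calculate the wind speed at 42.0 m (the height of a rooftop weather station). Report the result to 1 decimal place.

22.5 m/s

Power-law profile: V₂ = V₁ · (z₂/z₁)^α
V₂ = 10.8 × (42.0/6.0)^0.378 = 10.8 × (7.0000)^0.378
    = 10.8 × 2.0866 = 22.5357 m/s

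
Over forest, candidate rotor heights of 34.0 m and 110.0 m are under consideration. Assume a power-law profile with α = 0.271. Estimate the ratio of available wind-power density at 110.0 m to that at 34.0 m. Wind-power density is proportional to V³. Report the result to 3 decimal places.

2.598

Speed ratio: V_B/V_A = (z_B/z_A)^α = (110.0/34.0)^0.271 = (3.2353)^0.271 = 1.37463
Power-density ratio: P_B/P_A = (V_B/V_A)³ = (1.37463)³ = 2.59753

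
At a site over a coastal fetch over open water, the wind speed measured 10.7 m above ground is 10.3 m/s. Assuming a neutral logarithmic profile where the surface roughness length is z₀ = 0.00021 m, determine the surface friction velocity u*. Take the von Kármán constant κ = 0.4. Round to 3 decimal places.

u* ≈ 0.380 m/s

Log law: V(z) = (u*/κ) · ln(z/z₀) ⇒ u* = κ · V / ln(z/z₀)
u* = 0.4 × 10.3 / ln(10.7/0.00021) = 0.4 × 10.3 / 10.8386
   = 4.1200 / 10.8386 = 0.3801 m/s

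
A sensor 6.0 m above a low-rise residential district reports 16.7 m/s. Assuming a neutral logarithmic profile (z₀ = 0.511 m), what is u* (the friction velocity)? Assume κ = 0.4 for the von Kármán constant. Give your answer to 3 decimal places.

Log law: V(z) = (u*/κ) · ln(z/z₀) ⇒ u* = κ · V / ln(z/z₀)
u* = 0.4 × 16.7 / ln(6.0/0.511) = 0.4 × 16.7 / 2.4631
   = 6.6800 / 2.4631 = 2.7120 m/s

u* ≈ 2.712 m/s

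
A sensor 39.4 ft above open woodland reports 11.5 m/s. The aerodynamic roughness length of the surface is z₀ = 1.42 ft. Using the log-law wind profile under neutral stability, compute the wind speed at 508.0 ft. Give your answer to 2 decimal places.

20.35 m/s

Log law: V(z) ∝ ln(z/z₀), so V₂/V₁ = ln(z₂/z₀) / ln(z₁/z₀).
ln(508.0/1.42) = 5.8798, ln(39.4/1.42) = 3.3231
V₂ = 11.5 × 5.8798/3.3231 = 11.5 × 1.7694 = 20.3478 m/s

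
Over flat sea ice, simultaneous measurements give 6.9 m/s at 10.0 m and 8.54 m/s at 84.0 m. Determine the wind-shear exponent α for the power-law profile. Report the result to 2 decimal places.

Power law: V₂/V₁ = (z₂/z₁)^α ⇒ α = ln(V₂/V₁) / ln(z₂/z₁)
α = ln(8.54/6.9) / ln(84.0/10.0) = ln(1.2377) / ln(8.4000)
  = 0.21324 / 2.12823 = 0.10020

α ≈ 0.10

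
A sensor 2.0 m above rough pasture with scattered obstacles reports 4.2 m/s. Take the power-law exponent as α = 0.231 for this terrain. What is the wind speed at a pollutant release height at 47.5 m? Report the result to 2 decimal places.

8.73 m/s

Power-law profile: V₂ = V₁ · (z₂/z₁)^α
V₂ = 4.2 × (47.5/2.0)^0.231 = 4.2 × (23.7500)^0.231
    = 4.2 × 2.0786 = 8.7303 m/s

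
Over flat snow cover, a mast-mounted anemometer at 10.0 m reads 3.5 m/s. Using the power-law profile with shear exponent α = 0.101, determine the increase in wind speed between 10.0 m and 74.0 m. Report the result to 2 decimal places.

0.78 m/s

Power law: V₂ = V₁ · (z₂/z₁)^α = 3.5 × (7.4000)^0.101 = 4.2841 m/s
ΔV = 4.2841 − 3.5 = 0.7841 m/s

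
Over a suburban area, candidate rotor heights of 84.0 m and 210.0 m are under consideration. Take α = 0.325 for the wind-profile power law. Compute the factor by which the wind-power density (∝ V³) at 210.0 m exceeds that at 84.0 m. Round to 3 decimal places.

Speed ratio: V_B/V_A = (z_B/z_A)^α = (210.0/84.0)^0.325 = (2.5000)^0.325 = 1.34688
Power-density ratio: P_B/P_A = (V_B/V_A)³ = (1.34688)³ = 2.44338

2.443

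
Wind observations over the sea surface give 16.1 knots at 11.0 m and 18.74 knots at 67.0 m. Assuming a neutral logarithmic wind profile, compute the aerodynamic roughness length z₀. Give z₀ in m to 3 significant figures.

z₀ ≈ 0.000180 m

Log law: V(z) ∝ ln(z/z₀). With r = V₁/V₂ = 16.1/18.74 = 0.85912,
r · ln(z₂/z₀) = ln(z₁/z₀) ⇒ ln z₀ = (ln z₁ − r·ln z₂)/(1 − r)
ln z₀ = (2.39790 − 0.85912×4.20469) / 0.14088 = -8.6208
z₀ = exp(-8.6208) = 0.0001803 m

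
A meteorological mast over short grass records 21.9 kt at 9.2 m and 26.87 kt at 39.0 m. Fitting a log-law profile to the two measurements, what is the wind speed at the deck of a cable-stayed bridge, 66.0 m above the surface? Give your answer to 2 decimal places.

28.68 kt

Log law: V ∝ ln(z/z₀). From the pair, with r = V₁/V₂ = 0.81504,
ln z₀ = (ln z₁ − r·ln z₂)/(1 − r) = (2.2192 − 0.81504×3.6636)/0.18496 = -4.1453 → z₀ = 0.01584 m
V₃ = V₁ · ln(z₃/z₀)/ln(z₁/z₀) = 21.9 × 8.3349/6.3645 = 28.6803 kt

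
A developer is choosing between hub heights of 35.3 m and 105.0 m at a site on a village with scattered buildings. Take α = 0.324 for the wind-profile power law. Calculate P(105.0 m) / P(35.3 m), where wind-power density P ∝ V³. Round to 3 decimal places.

2.885

Speed ratio: V_B/V_A = (z_B/z_A)^α = (105.0/35.3)^0.324 = (2.9745)^0.324 = 1.42359
Power-density ratio: P_B/P_A = (V_B/V_A)³ = (1.42359)³ = 2.88509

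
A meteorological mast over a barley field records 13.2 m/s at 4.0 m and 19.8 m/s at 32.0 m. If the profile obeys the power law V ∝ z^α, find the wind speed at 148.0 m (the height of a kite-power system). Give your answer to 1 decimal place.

26.7 m/s

First find α: α = ln(V₂/V₁)/ln(z₂/z₁) = ln(19.8/13.2)/ln(32.0/4.0) = 0.40547/2.07944 = 0.1950
Extrapolate from 32.0 m to 148.0 m: V₃ = 19.8 × (148.0/32.0)^0.1950 = 19.8 × 1.3480 = 26.6903 m/s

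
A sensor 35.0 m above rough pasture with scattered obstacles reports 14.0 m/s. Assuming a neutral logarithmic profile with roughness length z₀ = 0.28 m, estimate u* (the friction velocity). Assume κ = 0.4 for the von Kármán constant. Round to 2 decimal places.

u* ≈ 1.16 m/s

Log law: V(z) = (u*/κ) · ln(z/z₀) ⇒ u* = κ · V / ln(z/z₀)
u* = 0.4 × 14.0 / ln(35.0/0.28) = 0.4 × 14.0 / 4.8283
   = 5.6000 / 4.8283 = 1.1598 m/s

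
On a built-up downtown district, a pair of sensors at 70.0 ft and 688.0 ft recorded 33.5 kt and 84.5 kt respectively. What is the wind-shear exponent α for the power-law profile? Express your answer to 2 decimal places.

α ≈ 0.40

Power law: V₂/V₁ = (z₂/z₁)^α ⇒ α = ln(V₂/V₁) / ln(z₂/z₁)
α = ln(84.5/33.5) / ln(688.0/70.0) = ln(2.5224) / ln(9.8286)
  = 0.92521 / 2.28529 = 0.40485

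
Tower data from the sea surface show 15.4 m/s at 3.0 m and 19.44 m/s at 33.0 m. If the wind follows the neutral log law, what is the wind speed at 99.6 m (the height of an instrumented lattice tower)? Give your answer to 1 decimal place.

21.3 m/s

Log law: V ∝ ln(z/z₀). From the pair, with r = V₁/V₂ = 0.79218,
ln z₀ = (ln z₁ − r·ln z₂)/(1 − r) = (1.0986 − 0.79218×3.4965)/0.20782 = -8.0419 → z₀ = 0.0003217 m
V₃ = V₁ · ln(z₃/z₀)/ln(z₁/z₀) = 15.4 × 12.6430/9.1405 = 21.3011 m/s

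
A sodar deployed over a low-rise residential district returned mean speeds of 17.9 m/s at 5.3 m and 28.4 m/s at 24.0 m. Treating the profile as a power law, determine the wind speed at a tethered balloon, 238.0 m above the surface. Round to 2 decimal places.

First find α: α = ln(V₂/V₁)/ln(z₂/z₁) = ln(28.4/17.9)/ln(24.0/5.3) = 0.46159/1.51035 = 0.3056
Extrapolate from 24.0 m to 238.0 m: V₃ = 28.4 × (238.0/24.0)^0.3056 = 28.4 × 2.0161 = 57.2565 m/s

57.26 m/s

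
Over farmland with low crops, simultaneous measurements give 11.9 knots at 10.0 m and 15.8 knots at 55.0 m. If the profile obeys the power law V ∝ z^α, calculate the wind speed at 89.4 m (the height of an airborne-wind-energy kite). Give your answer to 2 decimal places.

First find α: α = ln(V₂/V₁)/ln(z₂/z₁) = ln(15.8/11.9)/ln(55.0/10.0) = 0.28347/1.70475 = 0.1663
Extrapolate from 55.0 m to 89.4 m: V₃ = 15.8 × (89.4/55.0)^0.1663 = 15.8 × 1.0841 = 17.1293 knots

17.13 knots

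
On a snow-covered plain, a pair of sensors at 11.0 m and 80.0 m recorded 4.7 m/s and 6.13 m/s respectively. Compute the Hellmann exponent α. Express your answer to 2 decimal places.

α ≈ 0.13

Power law: V₂/V₁ = (z₂/z₁)^α ⇒ α = ln(V₂/V₁) / ln(z₂/z₁)
α = ln(6.13/4.7) / ln(80.0/11.0) = ln(1.3043) / ln(7.2727)
  = 0.26563 / 1.98413 = 0.13388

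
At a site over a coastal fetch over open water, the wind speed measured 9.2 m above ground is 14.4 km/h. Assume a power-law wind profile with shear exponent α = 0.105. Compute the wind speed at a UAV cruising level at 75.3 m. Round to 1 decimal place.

18.0 km/h

Power-law profile: V₂ = V₁ · (z₂/z₁)^α
V₂ = 14.4 × (75.3/9.2)^0.105 = 14.4 × (8.1848)^0.105
    = 14.4 × 1.2470 = 17.9568 km/h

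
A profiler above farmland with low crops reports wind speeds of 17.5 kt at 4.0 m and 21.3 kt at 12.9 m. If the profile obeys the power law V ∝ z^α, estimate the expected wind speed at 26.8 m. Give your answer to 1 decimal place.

First find α: α = ln(V₂/V₁)/ln(z₂/z₁) = ln(21.3/17.5)/ln(12.9/4.0) = 0.19651/1.17093 = 0.1678
Extrapolate from 12.9 m to 26.8 m: V₃ = 21.3 × (26.8/12.9)^0.1678 = 21.3 × 1.1306 = 24.0808 kt

24.1 kt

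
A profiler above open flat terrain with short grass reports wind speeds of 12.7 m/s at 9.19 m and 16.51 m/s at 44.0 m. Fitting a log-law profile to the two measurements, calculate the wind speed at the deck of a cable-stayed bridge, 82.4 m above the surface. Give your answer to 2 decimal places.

Log law: V ∝ ln(z/z₀). From the pair, with r = V₁/V₂ = 0.76923,
ln z₀ = (ln z₁ − r·ln z₂)/(1 − r) = (2.2181 − 0.76923×3.7842)/0.23077 = -3.0021 → z₀ = 0.04968 m
V₃ = V₁ · ln(z₃/z₀)/ln(z₁/z₀) = 12.7 × 7.4137/5.2202 = 18.0364 m/s

18.04 m/s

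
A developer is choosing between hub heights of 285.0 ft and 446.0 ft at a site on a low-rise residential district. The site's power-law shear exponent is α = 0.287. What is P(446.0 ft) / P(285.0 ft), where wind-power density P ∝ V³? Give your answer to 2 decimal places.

Speed ratio: V_B/V_A = (z_B/z_A)^α = (446.0/285.0)^0.287 = (1.5649)^0.287 = 1.13715
Power-density ratio: P_B/P_A = (V_B/V_A)³ = (1.13715)³ = 1.47047

1.47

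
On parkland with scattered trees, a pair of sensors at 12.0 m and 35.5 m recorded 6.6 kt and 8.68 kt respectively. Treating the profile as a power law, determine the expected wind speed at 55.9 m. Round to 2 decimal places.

First find α: α = ln(V₂/V₁)/ln(z₂/z₁) = ln(8.68/6.6)/ln(35.5/12.0) = 0.27395/1.08463 = 0.2526
Extrapolate from 35.5 m to 55.9 m: V₃ = 8.68 × (55.9/35.5)^0.2526 = 8.68 × 1.1215 = 9.7347 kt

9.73 kt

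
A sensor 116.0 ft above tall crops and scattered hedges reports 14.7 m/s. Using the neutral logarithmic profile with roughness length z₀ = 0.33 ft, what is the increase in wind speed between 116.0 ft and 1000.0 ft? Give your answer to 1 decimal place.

Log law: V₂ = V₁ · ln(z₂/z₀)/ln(z₁/z₀) = 14.7 × 8.0164/5.8623 = 20.1017 m/s
ΔV = 20.1017 − 14.7 = 5.4017 m/s

5.4 m/s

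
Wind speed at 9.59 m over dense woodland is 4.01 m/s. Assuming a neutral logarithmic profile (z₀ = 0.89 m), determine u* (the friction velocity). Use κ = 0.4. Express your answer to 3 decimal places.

Log law: V(z) = (u*/κ) · ln(z/z₀) ⇒ u* = κ · V / ln(z/z₀)
u* = 0.4 × 4.01 / ln(9.59/0.89) = 0.4 × 4.01 / 2.3773
   = 1.6040 / 2.3773 = 0.6747 m/s

u* ≈ 0.675 m/s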